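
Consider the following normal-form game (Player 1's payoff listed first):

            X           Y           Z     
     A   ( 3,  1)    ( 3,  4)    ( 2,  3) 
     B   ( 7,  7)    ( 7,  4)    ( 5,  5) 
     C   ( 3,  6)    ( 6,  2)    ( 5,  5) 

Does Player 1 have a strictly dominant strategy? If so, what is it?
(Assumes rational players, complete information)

No strictly dominant strategy exists for Player 1

Work:
A strategy strictly dominates another if it gives a strictly higher payoff against every opponent action. Compare each pair of P1's strategies column-by-column:
  A vs B: [3 vs 7, 3 vs 7, 2 vs 5] → A does not strictly dominate B (column X: 3 ≤ 7)
  A vs C: [3 vs 3, 3 vs 6, 2 vs 5] → A does not strictly dominate C (column X: 3 ≤ 3)
  B vs A: [7 vs 3, 7 vs 3, 5 vs 2] → B strictly dominates A
  B vs C: [7 vs 3, 7 vs 6, 5 vs 5] → B does not strictly dominate C (column Z: 5 ≤ 5)
  C vs A: [3 vs 3, 6 vs 3, 5 vs 2] → C does not strictly dominate A (column X: 3 ≤ 3)
  C vs B: [3 vs 7, 6 vs 7, 5 vs 5] → C does not strictly dominate B (column X: 3 ≤ 7)
No single strategy strictly dominates all others → no strictly dominant strategy.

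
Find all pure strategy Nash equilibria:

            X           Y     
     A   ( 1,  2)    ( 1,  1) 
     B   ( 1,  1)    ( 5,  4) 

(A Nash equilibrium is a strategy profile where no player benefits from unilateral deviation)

Nash equilibrium: (A, X), (B, Y)

Work:
Best responses:
  P1 vs X: payoffs [1, 1] → best response A/B (payoff 1)
  P1 vs Y: payoffs [1, 5] → best response B (payoff 5)
  P2 vs A: payoffs [2, 1] → best response X (payoff 2)
  P2 vs B: payoffs [1, 4] → best response Y (payoff 4)
Mutual best responses: (A,X), (B,Y) → Nash equilibria.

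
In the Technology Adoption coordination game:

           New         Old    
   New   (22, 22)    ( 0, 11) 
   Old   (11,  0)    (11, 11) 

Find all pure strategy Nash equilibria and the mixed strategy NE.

Pure NE: (New, New) and (Old, Old); Mixed NE: p = 0.5, q = 0.5

Work:
Check pure NE:
(New, New): (22, 22) - no unilateral deviation beneficial
(Old, Old): (11, 11) - no unilateral deviation beneficial
Mixed NE: P1 plays New with p = 0.5, P2 plays New with q = 0.5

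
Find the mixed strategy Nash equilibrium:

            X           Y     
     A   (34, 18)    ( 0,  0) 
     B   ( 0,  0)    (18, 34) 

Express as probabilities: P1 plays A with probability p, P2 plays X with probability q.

p = 0.6538, q = 0.3462

Work:
Find probabilities that make opponent indifferent:
P2 chooses q to make P1 indifferent between A and B
P1 chooses p to make P2 indifferent between X and Y
Mixed NE: P1 plays (A: 0.6538, B: 0.3462), P2 plays (X: 0.3462, Y: 0.6538)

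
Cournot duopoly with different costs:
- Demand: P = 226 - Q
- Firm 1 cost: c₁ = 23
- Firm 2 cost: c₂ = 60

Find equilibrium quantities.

q₁* = 80.0, q₂* = 43.0

Work:
Reaction: q₁ = (226 - 23 - q₂)/2
Reaction: q₂ = (226 - 60 - q₁)/2
Solve simultaneously:
q₁* = (226 - 2×23 + 60)/3 = 80.0
q₂* = (226 - 2×60 + 23)/3 = 43.0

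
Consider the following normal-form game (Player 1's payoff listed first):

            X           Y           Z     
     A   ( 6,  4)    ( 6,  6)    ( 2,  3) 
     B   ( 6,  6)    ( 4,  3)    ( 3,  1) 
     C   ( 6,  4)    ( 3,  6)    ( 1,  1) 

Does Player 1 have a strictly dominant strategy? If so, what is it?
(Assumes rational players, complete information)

No strictly dominant strategy exists for Player 1

Work:
A strategy strictly dominates another if it gives a strictly higher payoff against every opponent action. Compare each pair of P1's strategies column-by-column:
  A vs B: [6 vs 6, 6 vs 4, 2 vs 3] → A does not strictly dominate B (column X: 6 ≤ 6)
  A vs C: [6 vs 6, 6 vs 3, 2 vs 1] → A does not strictly dominate C (column X: 6 ≤ 6)
  B vs A: [6 vs 6, 4 vs 6, 3 vs 2] → B does not strictly dominate A (column X: 6 ≤ 6)
  B vs C: [6 vs 6, 4 vs 3, 3 vs 1] → B does not strictly dominate C (column X: 6 ≤ 6)
  C vs A: [6 vs 6, 3 vs 6, 1 vs 2] → C does not strictly dominate A (column X: 6 ≤ 6)
  C vs B: [6 vs 6, 3 vs 4, 1 vs 3] → C does not strictly dominate B (column X: 6 ≤ 6)
No single strategy strictly dominates all others → no strictly dominant strategy.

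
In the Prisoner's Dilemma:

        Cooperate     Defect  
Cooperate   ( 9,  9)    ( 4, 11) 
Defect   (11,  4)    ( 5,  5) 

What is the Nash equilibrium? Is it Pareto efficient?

(Defect, Defect) is NE; not Pareto efficient

Work:
Defect dominates Cooperate for both players:
If P2 cooperates: Defect (11) > Cooperate (9)
If P2 defects: Defect (5) > Cooperate (4)
NE: (Defect, Defect) with payoff (5, 5)
But (Cooperate, Cooperate) = (9, 9) Pareto dominates (5, 5)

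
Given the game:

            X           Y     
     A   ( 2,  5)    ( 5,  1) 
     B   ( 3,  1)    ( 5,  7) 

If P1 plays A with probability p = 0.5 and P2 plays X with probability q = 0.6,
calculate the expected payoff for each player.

E[P1] = 3.5, E[P2] = 3.4

Work:
E[P1] = p·q·π₁(A,X) + p·(1-q)·π₁(A,Y) + (1-p)·q·π₁(B,X) + (1-p)·(1-q)·π₁(B,Y)
= 0.5·0.6·2 + 0.5·0.4·5 + 0.5·0.6·3 + 0.5·0.4·5
= 3.5

E[P2] = 3.4 (similar calculation)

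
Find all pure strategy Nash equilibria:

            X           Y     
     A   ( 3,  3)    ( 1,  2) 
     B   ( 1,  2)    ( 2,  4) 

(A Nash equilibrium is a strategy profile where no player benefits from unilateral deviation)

Nash equilibrium: (A, X), (B, Y)

Work:
Best responses:
  P1 vs X: payoffs [3, 1] → best response A (payoff 3)
  P1 vs Y: payoffs [1, 2] → best response B (payoff 2)
  P2 vs A: payoffs [3, 2] → best response X (payoff 3)
  P2 vs B: payoffs [2, 4] → best response Y (payoff 4)
Mutual best responses: (A,X), (B,Y) → Nash equilibria.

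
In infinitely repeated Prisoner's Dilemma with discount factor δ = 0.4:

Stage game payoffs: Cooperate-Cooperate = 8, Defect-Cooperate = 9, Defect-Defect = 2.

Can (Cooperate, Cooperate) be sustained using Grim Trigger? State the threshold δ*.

δ* = 0.1429; since δ = 0.4 ≥ 0.1429, cooperation can be sustained

Work:
For Grim Trigger:
Cooperate forever: 8/(1-δ)
Defect then punished: 9 + 2·δ/(1-δ)
Need: 8/(1-δ) ≥ 9 + 2·δ/(1-δ)
Solving: δ ≥ (T-R)/(T-P) = (9-8)/(9-2) = 0.1429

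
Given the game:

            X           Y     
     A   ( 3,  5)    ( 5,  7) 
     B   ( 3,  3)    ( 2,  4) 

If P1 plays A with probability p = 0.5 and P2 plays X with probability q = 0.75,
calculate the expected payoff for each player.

E[P1] = 3.125, E[P2] = 4.375

Work:
E[P1] = p·q·π₁(A,X) + p·(1-q)·π₁(A,Y) + (1-p)·q·π₁(B,X) + (1-p)·(1-q)·π₁(B,Y)
= 0.5·0.75·3 + 0.5·0.25·5 + 0.5·0.75·3 + 0.5·0.25·2
= 3.125

E[P2] = 4.375 (similar calculation)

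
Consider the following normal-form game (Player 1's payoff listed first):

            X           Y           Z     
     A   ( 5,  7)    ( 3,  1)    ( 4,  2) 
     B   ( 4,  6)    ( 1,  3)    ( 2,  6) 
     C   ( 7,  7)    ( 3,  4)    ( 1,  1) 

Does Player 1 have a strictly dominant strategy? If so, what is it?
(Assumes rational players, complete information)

No strictly dominant strategy exists for Player 1

Work:
A strategy strictly dominates another if it gives a strictly higher payoff against every opponent action. Compare each pair of P1's strategies column-by-column:
  A vs B: [5 vs 4, 3 vs 1, 4 vs 2] → A strictly dominates B
  A vs C: [5 vs 7, 3 vs 3, 4 vs 1] → A does not strictly dominate C (column X: 5 ≤ 7)
  B vs A: [4 vs 5, 1 vs 3, 2 vs 4] → B does not strictly dominate A (column X: 4 ≤ 5)
  B vs C: [4 vs 7, 1 vs 3, 2 vs 1] → B does not strictly dominate C (column X: 4 ≤ 7)
  C vs A: [7 vs 5, 3 vs 3, 1 vs 4] → C does not strictly dominate A (column Y: 3 ≤ 3)
  C vs B: [7 vs 4, 3 vs 1, 1 vs 2] → C does not strictly dominate B (column Z: 1 ≤ 2)
No single strategy strictly dominates all others → no strictly dominant strategy.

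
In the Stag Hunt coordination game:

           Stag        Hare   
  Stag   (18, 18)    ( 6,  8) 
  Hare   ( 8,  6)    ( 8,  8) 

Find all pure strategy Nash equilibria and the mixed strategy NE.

Pure NE: (Stag, Stag) and (Hare, Hare); Mixed NE: p = 0.1667, q = 0.1667

Work:
Check pure NE:
(Stag, Stag): (18, 18) - no unilateral deviation beneficial
(Hare, Hare): (8, 8) - no unilateral deviation beneficial
Mixed NE: P1 plays Stag with p = 0.1667, P2 plays Stag with q = 0.1667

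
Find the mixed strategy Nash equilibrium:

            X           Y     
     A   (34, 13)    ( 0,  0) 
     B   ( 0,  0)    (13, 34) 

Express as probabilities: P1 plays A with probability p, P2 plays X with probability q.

p = 0.7234, q = 0.2766

Work:
Find probabilities that make opponent indifferent:
P2 chooses q to make P1 indifferent between A and B
P1 chooses p to make P2 indifferent between X and Y
Mixed NE: P1 plays (A: 0.7234, B: 0.2766), P2 plays (X: 0.2766, Y: 0.7234)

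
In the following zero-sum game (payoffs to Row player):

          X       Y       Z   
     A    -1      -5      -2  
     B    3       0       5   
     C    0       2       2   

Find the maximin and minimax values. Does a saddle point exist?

Maximin = 0, Minimax = 2, Saddle: False

Work:
Row minimums: [-5, 0, 0] → maximin = 0
Column maximums: [3, 2, 5] → minimax = 2
No saddle point (maximin ≠ minimax). Mixed strategy needed.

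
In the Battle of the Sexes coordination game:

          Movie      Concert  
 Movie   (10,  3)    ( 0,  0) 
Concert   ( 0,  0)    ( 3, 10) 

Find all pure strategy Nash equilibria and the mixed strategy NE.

Pure NE: (Movie, Movie) and (Concert, Concert); Mixed NE: p = 0.7692, q = 0.2308

Work:
Check pure NE:
(Movie, Movie): (10, 3) - no unilateral deviation beneficial
(Concert, Concert): (3, 10) - no unilateral deviation beneficial
Mixed NE: P1 plays Movie with p = 0.7692, P2 plays Movie with q = 0.2308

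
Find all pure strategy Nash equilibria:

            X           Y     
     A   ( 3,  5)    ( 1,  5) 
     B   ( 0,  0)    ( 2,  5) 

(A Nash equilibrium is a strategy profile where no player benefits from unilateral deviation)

Nash equilibrium: (A, X), (B, Y)

Work:
Best responses:
  P1 vs X: payoffs [3, 0] → best response A (payoff 3)
  P1 vs Y: payoffs [1, 2] → best response B (payoff 2)
  P2 vs A: payoffs [5, 5] → best response X/Y (payoff 5)
  P2 vs B: payoffs [0, 5] → best response Y (payoff 5)
Mutual best responses: (A,X), (B,Y) → Nash equilibria.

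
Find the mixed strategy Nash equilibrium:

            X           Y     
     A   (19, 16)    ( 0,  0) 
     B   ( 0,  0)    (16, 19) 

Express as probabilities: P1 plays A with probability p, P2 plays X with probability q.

p = 0.5429, q = 0.4571

Work:
Find probabilities that make opponent indifferent:
P2 chooses q to make P1 indifferent between A and B
P1 chooses p to make P2 indifferent between X and Y
Mixed NE: P1 plays (A: 0.5429, B: 0.4571), P2 plays (X: 0.4571, Y: 0.5429)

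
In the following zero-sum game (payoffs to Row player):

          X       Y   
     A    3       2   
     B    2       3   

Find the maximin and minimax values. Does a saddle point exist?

Maximin = 2, Minimax = 3, Saddle: False

Work:
Row minimums: [2, 2] → maximin = 2
Column maximums: [3, 3] → minimax = 3
No saddle point (maximin ≠ minimax). Mixed strategy needed.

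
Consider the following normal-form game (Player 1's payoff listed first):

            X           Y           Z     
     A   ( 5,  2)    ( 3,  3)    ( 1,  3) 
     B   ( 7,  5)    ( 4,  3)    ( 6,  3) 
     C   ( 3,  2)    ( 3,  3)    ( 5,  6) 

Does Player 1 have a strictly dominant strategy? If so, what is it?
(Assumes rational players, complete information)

Yes, Player 1's strictly dominant strategy is B

Work:
A strategy strictly dominates another if it gives a strictly higher payoff against every opponent action. Compare each pair of P1's strategies column-by-column:
  A vs B: [5 vs 7, 3 vs 4, 1 vs 6] → A does not strictly dominate B (column X: 5 ≤ 7)
  A vs C: [5 vs 3, 3 vs 3, 1 vs 5] → A does not strictly dominate C (column Y: 3 ≤ 3)
  B vs A: [7 vs 5, 4 vs 3, 6 vs 1] → B strictly dominates A
  B vs C: [7 vs 3, 4 vs 3, 6 vs 5] → B strictly dominates C
  C vs A: [3 vs 5, 3 vs 3, 5 vs 1] → C does not strictly dominate A (column X: 3 ≤ 5)
  C vs B: [3 vs 7, 3 vs 4, 5 vs 6] → C does not strictly dominate B (column X: 3 ≤ 7)
B strictly dominates every other strategy → strictly dominant.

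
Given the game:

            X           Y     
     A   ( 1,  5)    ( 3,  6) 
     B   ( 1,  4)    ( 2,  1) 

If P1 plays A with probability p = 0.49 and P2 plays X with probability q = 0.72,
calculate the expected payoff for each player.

E[P1] = 1.4172, E[P2] = 4.1988

Work:
E[P1] = p·q·π₁(A,X) + p·(1-q)·π₁(A,Y) + (1-p)·q·π₁(B,X) + (1-p)·(1-q)·π₁(B,Y)
= 0.49·0.72·1 + 0.49·0.28·3 + 0.51·0.72·1 + 0.51·0.28·2
= 1.4172

E[P2] = 4.1988 (similar calculation)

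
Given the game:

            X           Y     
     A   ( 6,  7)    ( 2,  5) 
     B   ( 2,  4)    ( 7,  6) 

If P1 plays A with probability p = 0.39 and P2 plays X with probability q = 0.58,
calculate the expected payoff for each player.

E[P1] = 4.1858, E[P2] = 5.3548

Work:
E[P1] = p·q·π₁(A,X) + p·(1-q)·π₁(A,Y) + (1-p)·q·π₁(B,X) + (1-p)·(1-q)·π₁(B,Y)
= 0.39·0.58·6 + 0.39·0.42·2 + 0.61·0.58·2 + 0.61·0.42·7
= 4.1858

E[P2] = 5.3548 (similar calculation)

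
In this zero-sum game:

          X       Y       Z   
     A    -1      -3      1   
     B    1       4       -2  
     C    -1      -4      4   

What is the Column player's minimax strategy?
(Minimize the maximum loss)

Column should play X, value = 1

Work:
Column player minimizes Row's maximum payoff:
Column X: max payoff to Row = 1
Column Y: max payoff to Row = 4
Column Z: max payoff to Row = 4
Minimum is 1, achieved by column X.
Minimax strategy: X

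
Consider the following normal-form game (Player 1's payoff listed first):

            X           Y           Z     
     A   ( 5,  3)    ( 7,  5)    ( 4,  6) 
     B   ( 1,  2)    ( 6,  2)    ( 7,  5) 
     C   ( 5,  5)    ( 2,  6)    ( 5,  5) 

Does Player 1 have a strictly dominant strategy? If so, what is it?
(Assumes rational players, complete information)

No strictly dominant strategy exists for Player 1

Work:
A strategy strictly dominates another if it gives a strictly higher payoff against every opponent action. Compare each pair of P1's strategies column-by-column:
  A vs B: [5 vs 1, 7 vs 6, 4 vs 7] → A does not strictly dominate B (column Z: 4 ≤ 7)
  A vs C: [5 vs 5, 7 vs 2, 4 vs 5] → A does not strictly dominate C (column X: 5 ≤ 5)
  B vs A: [1 vs 5, 6 vs 7, 7 vs 4] → B does not strictly dominate A (column X: 1 ≤ 5)
  B vs C: [1 vs 5, 6 vs 2, 7 vs 5] → B does not strictly dominate C (column X: 1 ≤ 5)
  C vs A: [5 vs 5, 2 vs 7, 5 vs 4] → C does not strictly dominate A (column X: 5 ≤ 5)
  C vs B: [5 vs 1, 2 vs 6, 5 vs 7] → C does not strictly dominate B (column Y: 2 ≤ 6)
No single strategy strictly dominates all others → no strictly dominant strategy.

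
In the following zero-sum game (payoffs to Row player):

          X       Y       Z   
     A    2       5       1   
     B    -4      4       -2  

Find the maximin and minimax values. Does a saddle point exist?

Maximin = 1, Minimax = 1, Saddle: True

Work:
Row minimums: [1, -4] → maximin = 1
Column maximums: [2, 5, 1] → minimax = 1
Saddle point exists! Game value = 1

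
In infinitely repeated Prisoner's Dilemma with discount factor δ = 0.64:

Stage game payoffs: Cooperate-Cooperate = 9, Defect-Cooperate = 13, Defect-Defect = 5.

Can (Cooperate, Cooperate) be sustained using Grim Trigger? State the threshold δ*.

δ* = 0.5; since δ = 0.64 ≥ 0.5, cooperation can be sustained

Work:
For Grim Trigger:
Cooperate forever: 9/(1-δ)
Defect then punished: 13 + 5·δ/(1-δ)
Need: 9/(1-δ) ≥ 13 + 5·δ/(1-δ)
Solving: δ ≥ (T-R)/(T-P) = (13-9)/(13-5) = 0.5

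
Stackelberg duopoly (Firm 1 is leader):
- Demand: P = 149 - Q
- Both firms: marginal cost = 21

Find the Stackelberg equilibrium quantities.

q₁* (leader) = 64.0, q₂* (follower) = 32.0

Work:
Follower's reaction: q₂ = (a - c - q₁)/2
Leader substitutes: π₁ = q₁·(a - q₁ - (a-c-q₁)/2 - c)
FOC: q₁* = (149 - 21)/2 = 64.00
Then: q₂* = (149 - 21 - 64.0)/2 = 32.00
Leader has first-mover advantage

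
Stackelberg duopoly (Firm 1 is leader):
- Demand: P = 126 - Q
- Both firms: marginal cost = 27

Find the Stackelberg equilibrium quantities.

q₁* (leader) = 49.5, q₂* (follower) = 24.75

Work:
Follower's reaction: q₂ = (a - c - q₁)/2
Leader substitutes: π₁ = q₁·(a - q₁ - (a-c-q₁)/2 - c)
FOC: q₁* = (126 - 27)/2 = 49.50
Then: q₂* = (126 - 27 - 49.5)/2 = 24.75
Leader has first-mover advantage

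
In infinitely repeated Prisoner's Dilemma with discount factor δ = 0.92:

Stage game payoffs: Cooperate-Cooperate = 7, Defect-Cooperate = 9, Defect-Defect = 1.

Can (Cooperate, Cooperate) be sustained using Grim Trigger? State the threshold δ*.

δ* = 0.25; since δ = 0.92 ≥ 0.25, cooperation can be sustained

Work:
For Grim Trigger:
Cooperate forever: 7/(1-δ)
Defect then punished: 9 + 1·δ/(1-δ)
Need: 7/(1-δ) ≥ 9 + 1·δ/(1-δ)
Solving: δ ≥ (T-R)/(T-P) = (9-7)/(9-1) = 0.25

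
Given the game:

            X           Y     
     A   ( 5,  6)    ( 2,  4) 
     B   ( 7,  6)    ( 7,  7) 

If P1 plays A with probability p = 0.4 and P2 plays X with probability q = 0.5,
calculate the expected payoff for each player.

E[P1] = 5.6, E[P2] = 5.9

Work:
E[P1] = p·q·π₁(A,X) + p·(1-q)·π₁(A,Y) + (1-p)·q·π₁(B,X) + (1-p)·(1-q)·π₁(B,Y)
= 0.4·0.5·5 + 0.4·0.5·2 + 0.6·0.5·7 + 0.6·0.5·7
= 5.6

E[P2] = 5.9 (similar calculation)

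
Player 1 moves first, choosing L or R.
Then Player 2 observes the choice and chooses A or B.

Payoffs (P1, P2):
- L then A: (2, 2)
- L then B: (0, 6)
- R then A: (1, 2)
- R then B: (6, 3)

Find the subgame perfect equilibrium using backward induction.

P1 plays R, P2 plays B after L and B after R; Payoff (6, 3)

Work:
Backward induction:
After L: P2 chooses B → P1 gets 0
After R: P2 chooses B → P1 gets 6
P1 chooses R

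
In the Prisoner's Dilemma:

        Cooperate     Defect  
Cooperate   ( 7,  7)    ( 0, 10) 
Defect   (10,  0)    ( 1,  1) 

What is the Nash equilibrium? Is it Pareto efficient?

(Defect, Defect) is NE; not Pareto efficient

Work:
Defect dominates Cooperate for both players:
If P2 cooperates: Defect (10) > Cooperate (7)
If P2 defects: Defect (1) > Cooperate (0)
NE: (Defect, Defect) with payoff (1, 1)
But (Cooperate, Cooperate) = (7, 7) Pareto dominates (1, 1)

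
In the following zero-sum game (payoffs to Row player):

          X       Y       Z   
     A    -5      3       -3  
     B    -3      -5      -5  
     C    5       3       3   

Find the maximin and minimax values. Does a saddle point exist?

Maximin = 3, Minimax = 3, Saddle: True

Work:
Row minimums: [-5, -5, 3] → maximin = 3
Column maximums: [5, 3, 3] → minimax = 3
Saddle point exists! Game value = 3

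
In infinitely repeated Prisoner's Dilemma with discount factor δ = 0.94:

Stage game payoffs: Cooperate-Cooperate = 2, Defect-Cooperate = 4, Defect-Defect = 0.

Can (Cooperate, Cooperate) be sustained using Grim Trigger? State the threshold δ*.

δ* = 0.5; since δ = 0.94 ≥ 0.5, cooperation can be sustained

Work:
For Grim Trigger:
Cooperate forever: 2/(1-δ)
Defect then punished: 4 + 0·δ/(1-δ)
Need: 2/(1-δ) ≥ 4 + 0·δ/(1-δ)
Solving: δ ≥ (T-R)/(T-P) = (4-2)/(4-0) = 0.5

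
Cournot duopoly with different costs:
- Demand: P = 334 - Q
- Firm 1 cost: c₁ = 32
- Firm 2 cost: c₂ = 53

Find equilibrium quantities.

q₁* = 107.67, q₂* = 86.67

Work:
Reaction: q₁ = (334 - 32 - q₂)/2
Reaction: q₂ = (334 - 53 - q₁)/2
Solve simultaneously:
q₁* = (334 - 2×32 + 53)/3 = 107.67
q₂* = (334 - 2×53 + 32)/3 = 86.67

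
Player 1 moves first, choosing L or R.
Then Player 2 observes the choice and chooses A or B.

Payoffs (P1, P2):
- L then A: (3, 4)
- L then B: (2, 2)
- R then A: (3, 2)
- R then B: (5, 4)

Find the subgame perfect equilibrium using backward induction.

P1 plays R, P2 plays A after L and B after R; Payoff (5, 4)

Work:
Backward induction:
After L: P2 chooses A → P1 gets 3
After R: P2 chooses B → P1 gets 5
P1 chooses R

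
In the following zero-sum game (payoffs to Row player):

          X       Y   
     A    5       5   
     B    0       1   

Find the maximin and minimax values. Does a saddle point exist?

Maximin = 5, Minimax = 5, Saddle: True

Work:
Row minimums: [5, 0] → maximin = 5
Column maximums: [5, 5] → minimax = 5
Saddle point exists! Game value = 5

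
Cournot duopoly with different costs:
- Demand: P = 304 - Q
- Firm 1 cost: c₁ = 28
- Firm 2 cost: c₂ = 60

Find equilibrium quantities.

q₁* = 102.67, q₂* = 70.67

Work:
Reaction: q₁ = (304 - 28 - q₂)/2
Reaction: q₂ = (304 - 60 - q₁)/2
Solve simultaneously:
q₁* = (304 - 2×28 + 60)/3 = 102.67
q₂* = (304 - 2×60 + 28)/3 = 70.67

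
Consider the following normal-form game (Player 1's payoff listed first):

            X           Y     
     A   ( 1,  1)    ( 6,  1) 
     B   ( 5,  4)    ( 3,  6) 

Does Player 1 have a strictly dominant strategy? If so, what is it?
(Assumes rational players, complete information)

No strictly dominant strategy exists for Player 1

Work:
A strategy strictly dominates another if it gives a strictly higher payoff against every opponent action. Compare each pair of P1's strategies column-by-column:
  A vs B: [1 vs 5, 6 vs 3] → A does not strictly dominate B (column X: 1 ≤ 5)
  B vs A: [5 vs 1, 3 vs 6] → B does not strictly dominate A (column Y: 3 ≤ 6)
No single strategy strictly dominates all others → no strictly dominant strategy.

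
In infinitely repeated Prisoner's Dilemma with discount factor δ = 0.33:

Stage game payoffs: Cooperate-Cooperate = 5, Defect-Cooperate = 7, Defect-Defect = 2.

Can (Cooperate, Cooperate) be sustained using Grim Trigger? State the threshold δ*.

δ* = 0.4; since δ = 0.33 < 0.4, cooperation cannot be sustained

Work:
For Grim Trigger:
Cooperate forever: 5/(1-δ)
Defect then punished: 7 + 2·δ/(1-δ)
Need: 5/(1-δ) ≥ 7 + 2·δ/(1-δ)
Solving: δ ≥ (T-R)/(T-P) = (7-5)/(7-2) = 0.4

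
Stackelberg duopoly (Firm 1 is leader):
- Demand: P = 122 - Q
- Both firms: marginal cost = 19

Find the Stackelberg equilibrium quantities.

q₁* (leader) = 51.5, q₂* (follower) = 25.75

Work:
Follower's reaction: q₂ = (a - c - q₁)/2
Leader substitutes: π₁ = q₁·(a - q₁ - (a-c-q₁)/2 - c)
FOC: q₁* = (122 - 19)/2 = 51.50
Then: q₂* = (122 - 19 - 51.5)/2 = 25.75
Leader has first-mover advantage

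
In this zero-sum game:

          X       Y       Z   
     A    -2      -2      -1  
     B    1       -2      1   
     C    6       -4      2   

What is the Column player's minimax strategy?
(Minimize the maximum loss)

Column should play Y, value = -2

Work:
Column player minimizes Row's maximum payoff:
Column X: max payoff to Row = 6
Column Y: max payoff to Row = -2
Column Z: max payoff to Row = 2
Minimum is -2, achieved by column Y.
Minimax strategy: Y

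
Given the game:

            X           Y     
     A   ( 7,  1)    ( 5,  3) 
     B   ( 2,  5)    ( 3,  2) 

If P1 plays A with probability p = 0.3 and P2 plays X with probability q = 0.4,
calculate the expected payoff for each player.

E[P1] = 3.56, E[P2] = 2.9

Work:
E[P1] = p·q·π₁(A,X) + p·(1-q)·π₁(A,Y) + (1-p)·q·π₁(B,X) + (1-p)·(1-q)·π₁(B,Y)
= 0.3·0.4·7 + 0.3·0.6·5 + 0.7·0.4·2 + 0.7·0.6·3
= 3.56

E[P2] = 2.9 (similar calculation)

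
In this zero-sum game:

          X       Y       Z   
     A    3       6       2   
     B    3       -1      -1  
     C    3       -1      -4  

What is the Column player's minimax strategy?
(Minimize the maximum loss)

Column should play Z, value = 2

Work:
Column player minimizes Row's maximum payoff:
Column X: max payoff to Row = 3
Column Y: max payoff to Row = 6
Column Z: max payoff to Row = 2
Minimum is 2, achieved by column Z.
Minimax strategy: Z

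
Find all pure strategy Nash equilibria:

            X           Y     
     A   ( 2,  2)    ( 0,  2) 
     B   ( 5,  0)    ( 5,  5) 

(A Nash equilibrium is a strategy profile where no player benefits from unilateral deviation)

Nash equilibrium: (B, Y)

Work:
Best responses:
  P1 vs X: payoffs [2, 5] → best response B (payoff 5)
  P1 vs Y: payoffs [0, 5] → best response B (payoff 5)
  P2 vs A: payoffs [2, 2] → best response X/Y (payoff 2)
  P2 vs B: payoffs [0, 5] → best response Y (payoff 5)
Mutual best responses: (B,Y) → Nash equilibria.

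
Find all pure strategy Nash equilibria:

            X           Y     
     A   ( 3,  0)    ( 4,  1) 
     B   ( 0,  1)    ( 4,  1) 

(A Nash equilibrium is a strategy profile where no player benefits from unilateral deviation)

Nash equilibrium: (A, Y), (B, Y)

Work:
Best responses:
  P1 vs X: payoffs [3, 0] → best response A (payoff 3)
  P1 vs Y: payoffs [4, 4] → best response A/B (payoff 4)
  P2 vs A: payoffs [0, 1] → best response Y (payoff 1)
  P2 vs B: payoffs [1, 1] → best response X/Y (payoff 1)
Mutual best responses: (A,Y), (B,Y) → Nash equilibria.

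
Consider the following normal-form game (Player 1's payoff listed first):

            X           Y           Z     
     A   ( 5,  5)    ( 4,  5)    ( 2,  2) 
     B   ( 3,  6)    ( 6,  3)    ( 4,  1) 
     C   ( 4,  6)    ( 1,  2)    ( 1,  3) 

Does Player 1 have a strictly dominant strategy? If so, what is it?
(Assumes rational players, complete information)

No strictly dominant strategy exists for Player 1

Work:
A strategy strictly dominates another if it gives a strictly higher payoff against every opponent action. Compare each pair of P1's strategies column-by-column:
  A vs B: [5 vs 3, 4 vs 6, 2 vs 4] → A does not strictly dominate B (column Y: 4 ≤ 6)
  A vs C: [5 vs 4, 4 vs 1, 2 vs 1] → A strictly dominates C
  B vs A: [3 vs 5, 6 vs 4, 4 vs 2] → B does not strictly dominate A (column X: 3 ≤ 5)
  B vs C: [3 vs 4, 6 vs 1, 4 vs 1] → B does not strictly dominate C (column X: 3 ≤ 4)
  C vs A: [4 vs 5, 1 vs 4, 1 vs 2] → C does not strictly dominate A (column X: 4 ≤ 5)
  C vs B: [4 vs 3, 1 vs 6, 1 vs 4] → C does not strictly dominate B (column Y: 1 ≤ 6)
No single strategy strictly dominates all others → no strictly dominant strategy.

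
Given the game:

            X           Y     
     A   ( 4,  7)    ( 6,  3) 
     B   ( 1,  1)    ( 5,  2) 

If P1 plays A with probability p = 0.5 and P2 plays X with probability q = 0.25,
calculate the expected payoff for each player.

E[P1] = 4.75, E[P2] = 2.875

Work:
E[P1] = p·q·π₁(A,X) + p·(1-q)·π₁(A,Y) + (1-p)·q·π₁(B,X) + (1-p)·(1-q)·π₁(B,Y)
= 0.5·0.25·4 + 0.5·0.75·6 + 0.5·0.25·1 + 0.5·0.75·5
= 4.75

E[P2] = 2.875 (similar calculation)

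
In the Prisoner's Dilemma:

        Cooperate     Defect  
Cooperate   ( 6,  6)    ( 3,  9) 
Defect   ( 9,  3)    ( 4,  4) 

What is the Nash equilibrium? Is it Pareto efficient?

(Defect, Defect) is NE; not Pareto efficient

Work:
Defect dominates Cooperate for both players:
If P2 cooperates: Defect (9) > Cooperate (6)
If P2 defects: Defect (4) > Cooperate (3)
NE: (Defect, Defect) with payoff (4, 4)
But (Cooperate, Cooperate) = (6, 6) Pareto dominates (4, 4)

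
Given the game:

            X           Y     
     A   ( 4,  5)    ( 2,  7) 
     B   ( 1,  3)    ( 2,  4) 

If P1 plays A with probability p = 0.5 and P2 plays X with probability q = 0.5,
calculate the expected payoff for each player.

E[P1] = 2.25, E[P2] = 4.75

Work:
E[P1] = p·q·π₁(A,X) + p·(1-q)·π₁(A,Y) + (1-p)·q·π₁(B,X) + (1-p)·(1-q)·π₁(B,Y)
= 0.5·0.5·4 + 0.5·0.5·2 + 0.5·0.5·1 + 0.5·0.5·2
= 2.25

E[P2] = 4.75 (similar calculation)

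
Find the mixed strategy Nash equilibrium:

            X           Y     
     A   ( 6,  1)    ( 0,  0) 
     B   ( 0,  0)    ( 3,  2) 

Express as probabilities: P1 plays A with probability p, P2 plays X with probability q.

p = 0.6667, q = 0.3333

Work:
Find probabilities that make opponent indifferent:
P2 chooses q to make P1 indifferent between A and B
P1 chooses p to make P2 indifferent between X and Y
Mixed NE: P1 plays (A: 0.6667, B: 0.3333), P2 plays (X: 0.3333, Y: 0.6667)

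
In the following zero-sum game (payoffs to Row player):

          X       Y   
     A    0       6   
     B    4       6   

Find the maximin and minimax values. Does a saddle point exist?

Maximin = 4, Minimax = 4, Saddle: True

Work:
Row minimums: [0, 4] → maximin = 4
Column maximums: [4, 6] → minimax = 4
Saddle point exists! Game value = 4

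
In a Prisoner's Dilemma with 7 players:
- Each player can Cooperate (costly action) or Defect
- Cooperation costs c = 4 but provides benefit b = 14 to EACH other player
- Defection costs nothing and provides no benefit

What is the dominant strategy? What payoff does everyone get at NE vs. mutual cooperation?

Dominant: Defect; NE payoff = 0; Coop payoff = 80

Work:
Defect dominates (saves cost c = 4, benefit to others is external)
NE: All defect → everyone gets 0
If all cooperate: each receives (6)×14 - 4 = 80
Social dilemma: 80 > 0 but NE gives 0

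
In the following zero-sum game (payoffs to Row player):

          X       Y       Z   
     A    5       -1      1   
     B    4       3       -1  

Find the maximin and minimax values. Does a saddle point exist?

Maximin = -1, Minimax = 1, Saddle: False

Work:
Row minimums: [-1, -1] → maximin = -1
Column maximums: [5, 3, 1] → minimax = 1
No saddle point (maximin ≠ minimax). Mixed strategy needed.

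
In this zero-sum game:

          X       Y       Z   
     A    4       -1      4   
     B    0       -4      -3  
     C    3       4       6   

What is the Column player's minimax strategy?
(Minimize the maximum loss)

Column should play X or Y (all achieve the minimum), value = 4

Work:
Column player minimizes Row's maximum payoff:
Column X: max payoff to Row = 4
Column Y: max payoff to Row = 4
Column Z: max payoff to Row = 6
Minimum is 4, achieved by columns X, Y (tied).
Each of X or Y is a minimax strategy.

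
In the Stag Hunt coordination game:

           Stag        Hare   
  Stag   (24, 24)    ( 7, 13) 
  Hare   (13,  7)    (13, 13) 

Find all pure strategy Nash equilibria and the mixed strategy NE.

Pure NE: (Stag, Stag) and (Hare, Hare); Mixed NE: p = 0.3529, q = 0.3529

Work:
Check pure NE:
(Stag, Stag): (24, 24) - no unilateral deviation beneficial
(Hare, Hare): (13, 13) - no unilateral deviation beneficial
Mixed NE: P1 plays Stag with p = 0.3529, P2 plays Stag with q = 0.3529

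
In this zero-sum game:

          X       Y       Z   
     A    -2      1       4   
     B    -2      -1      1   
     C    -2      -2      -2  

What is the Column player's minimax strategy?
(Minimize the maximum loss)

Column should play X, value = -2

Work:
Column player minimizes Row's maximum payoff:
Column X: max payoff to Row = -2
Column Y: max payoff to Row = 1
Column Z: max payoff to Row = 4
Minimum is -2, achieved by column X.
Minimax strategy: X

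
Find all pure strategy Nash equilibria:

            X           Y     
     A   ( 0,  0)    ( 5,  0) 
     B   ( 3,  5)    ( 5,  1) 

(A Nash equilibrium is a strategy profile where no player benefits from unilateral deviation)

Nash equilibrium: (A, Y), (B, X)

Work:
Best responses:
  P1 vs X: payoffs [0, 3] → best response B (payoff 3)
  P1 vs Y: payoffs [5, 5] → best response A/B (payoff 5)
  P2 vs A: payoffs [0, 0] → best response X/Y (payoff 0)
  P2 vs B: payoffs [5, 1] → best response X (payoff 5)
Mutual best responses: (A,Y), (B,X) → Nash equilibria.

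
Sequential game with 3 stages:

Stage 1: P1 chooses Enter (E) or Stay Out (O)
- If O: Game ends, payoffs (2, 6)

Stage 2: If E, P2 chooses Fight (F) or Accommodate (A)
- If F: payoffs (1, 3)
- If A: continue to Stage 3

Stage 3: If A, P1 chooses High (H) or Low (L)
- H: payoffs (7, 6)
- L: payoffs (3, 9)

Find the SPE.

SPE: (E, A, H); Outcome (7, 6)

Work:
Stage 3: P1 chooses H (7 vs 3)
Stage 2: P2: F->3, A->6 (anticipating H). Choose A
Stage 1: P1: O->2, E->7 (anticipating A, H). Choose E
SPE path: E -> A -> H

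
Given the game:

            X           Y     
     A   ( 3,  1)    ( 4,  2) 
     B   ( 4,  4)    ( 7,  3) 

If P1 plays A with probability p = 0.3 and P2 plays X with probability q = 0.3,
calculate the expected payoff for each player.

E[P1] = 5.38, E[P2] = 2.82

Work:
E[P1] = p·q·π₁(A,X) + p·(1-q)·π₁(A,Y) + (1-p)·q·π₁(B,X) + (1-p)·(1-q)·π₁(B,Y)
= 0.3·0.3·3 + 0.3·0.7·4 + 0.7·0.3·4 + 0.7·0.7·7
= 5.38

E[P2] = 2.82 (similar calculation)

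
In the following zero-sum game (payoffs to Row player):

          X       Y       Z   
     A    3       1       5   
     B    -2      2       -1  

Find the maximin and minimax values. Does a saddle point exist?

Maximin = 1, Minimax = 2, Saddle: False

Work:
Row minimums: [1, -2] → maximin = 1
Column maximums: [3, 2, 5] → minimax = 2
No saddle point (maximin ≠ minimax). Mixed strategy needed.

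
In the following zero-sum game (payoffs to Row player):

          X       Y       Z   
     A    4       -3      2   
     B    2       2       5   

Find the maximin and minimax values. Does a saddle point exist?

Maximin = 2, Minimax = 2, Saddle: True

Work:
Row minimums: [-3, 2] → maximin = 2
Column maximums: [4, 2, 5] → minimax = 2
Saddle point exists! Game value = 2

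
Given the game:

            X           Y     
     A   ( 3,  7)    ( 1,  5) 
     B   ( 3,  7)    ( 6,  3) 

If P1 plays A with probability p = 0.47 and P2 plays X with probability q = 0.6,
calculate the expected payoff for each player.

E[P1] = 3.26, E[P2] = 5.776

Work:
E[P1] = p·q·π₁(A,X) + p·(1-q)·π₁(A,Y) + (1-p)·q·π₁(B,X) + (1-p)·(1-q)·π₁(B,Y)
= 0.47·0.6·3 + 0.47·0.4·1 + 0.53·0.6·3 + 0.53·0.4·6
= 3.26

E[P2] = 5.776 (similar calculation)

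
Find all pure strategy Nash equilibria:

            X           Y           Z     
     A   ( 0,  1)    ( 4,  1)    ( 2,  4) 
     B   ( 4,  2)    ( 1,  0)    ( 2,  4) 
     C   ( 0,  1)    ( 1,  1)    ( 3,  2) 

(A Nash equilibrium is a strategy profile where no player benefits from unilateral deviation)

Nash equilibrium: (C, Z)

Work:
Best responses:
  P1 vs X: payoffs [0, 4, 0] → best response B (payoff 4)
  P1 vs Y: payoffs [4, 1, 1] → best response A (payoff 4)
  P1 vs Z: payoffs [2, 2, 3] → best response C (payoff 3)
  P2 vs A: payoffs [1, 1, 4] → best response Z (payoff 4)
  P2 vs B: payoffs [2, 0, 4] → best response Z (payoff 4)
  P2 vs C: payoffs [1, 1, 2] → best response Z (payoff 2)
Mutual best responses: (C,Z) → Nash equilibria.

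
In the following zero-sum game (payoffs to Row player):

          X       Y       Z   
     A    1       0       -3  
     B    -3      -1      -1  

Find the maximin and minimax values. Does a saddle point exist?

Maximin = -3, Minimax = -1, Saddle: False

Work:
Row minimums: [-3, -3] → maximin = -3
Column maximums: [1, 0, -1] → minimax = -1
No saddle point (maximin ≠ minimax). Mixed strategy needed.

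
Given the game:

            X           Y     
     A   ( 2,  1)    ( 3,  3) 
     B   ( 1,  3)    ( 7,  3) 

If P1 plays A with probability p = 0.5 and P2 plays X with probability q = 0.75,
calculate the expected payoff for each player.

E[P1] = 2.375, E[P2] = 2.25

Work:
E[P1] = p·q·π₁(A,X) + p·(1-q)·π₁(A,Y) + (1-p)·q·π₁(B,X) + (1-p)·(1-q)·π₁(B,Y)
= 0.5·0.75·2 + 0.5·0.25·3 + 0.5·0.75·1 + 0.5·0.25·7
= 2.375

E[P2] = 2.25 (similar calculation)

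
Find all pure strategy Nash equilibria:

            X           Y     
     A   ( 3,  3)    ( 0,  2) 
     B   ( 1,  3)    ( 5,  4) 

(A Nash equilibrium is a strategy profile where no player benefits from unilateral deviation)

Nash equilibrium: (A, X), (B, Y)

Work:
Best responses:
  P1 vs X: payoffs [3, 1] → best response A (payoff 3)
  P1 vs Y: payoffs [0, 5] → best response B (payoff 5)
  P2 vs A: payoffs [3, 2] → best response X (payoff 3)
  P2 vs B: payoffs [3, 4] → best response Y (payoff 4)
Mutual best responses: (A,X), (B,Y) → Nash equilibria.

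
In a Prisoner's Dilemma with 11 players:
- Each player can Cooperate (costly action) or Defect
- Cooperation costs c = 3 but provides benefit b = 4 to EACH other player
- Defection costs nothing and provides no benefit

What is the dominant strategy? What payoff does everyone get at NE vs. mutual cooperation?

Dominant: Defect; NE payoff = 0; Coop payoff = 37

Work:
Defect dominates (saves cost c = 3, benefit to others is external)
NE: All defect → everyone gets 0
If all cooperate: each receives (10)×4 - 3 = 37
Social dilemma: 37 > 0 but NE gives 0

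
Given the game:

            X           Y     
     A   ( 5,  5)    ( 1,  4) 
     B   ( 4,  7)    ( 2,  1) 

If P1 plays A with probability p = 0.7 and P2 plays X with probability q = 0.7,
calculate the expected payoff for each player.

E[P1] = 3.68, E[P2] = 4.85

Work:
E[P1] = p·q·π₁(A,X) + p·(1-q)·π₁(A,Y) + (1-p)·q·π₁(B,X) + (1-p)·(1-q)·π₁(B,Y)
= 0.7·0.7·5 + 0.7·0.3·1 + 0.3·0.7·4 + 0.3·0.3·2
= 3.68

E[P2] = 4.85 (similar calculation)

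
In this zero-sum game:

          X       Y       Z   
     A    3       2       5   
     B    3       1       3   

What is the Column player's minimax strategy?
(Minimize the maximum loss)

Column should play Y, value = 2

Work:
Column player minimizes Row's maximum payoff:
Column X: max payoff to Row = 3
Column Y: max payoff to Row = 2
Column Z: max payoff to Row = 5
Minimum is 2, achieved by column Y.
Minimax strategy: Y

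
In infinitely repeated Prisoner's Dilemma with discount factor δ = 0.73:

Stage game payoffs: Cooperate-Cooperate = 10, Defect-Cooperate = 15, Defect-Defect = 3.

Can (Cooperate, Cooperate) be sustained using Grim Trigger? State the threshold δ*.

δ* = 0.4167; since δ = 0.73 ≥ 0.4167, cooperation can be sustained

Work:
For Grim Trigger:
Cooperate forever: 10/(1-δ)
Defect then punished: 15 + 3·δ/(1-δ)
Need: 10/(1-δ) ≥ 15 + 3·δ/(1-δ)
Solving: δ ≥ (T-R)/(T-P) = (15-10)/(15-3) = 0.4167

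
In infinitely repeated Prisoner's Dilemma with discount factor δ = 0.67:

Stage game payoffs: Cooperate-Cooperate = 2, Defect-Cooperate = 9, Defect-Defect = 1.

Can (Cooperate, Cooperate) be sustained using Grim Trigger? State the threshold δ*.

δ* = 0.875; since δ = 0.67 < 0.875, cooperation cannot be sustained

Work:
For Grim Trigger:
Cooperate forever: 2/(1-δ)
Defect then punished: 9 + 1·δ/(1-δ)
Need: 2/(1-δ) ≥ 9 + 1·δ/(1-δ)
Solving: δ ≥ (T-R)/(T-P) = (9-2)/(9-1) = 0.875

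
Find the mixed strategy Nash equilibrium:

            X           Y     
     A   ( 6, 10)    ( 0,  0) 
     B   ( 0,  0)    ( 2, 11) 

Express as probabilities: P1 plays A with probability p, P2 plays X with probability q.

p = 0.5238, q = 0.25

Work:
Find probabilities that make opponent indifferent:
P2 chooses q to make P1 indifferent between A and B
P1 chooses p to make P2 indifferent between X and Y
Mixed NE: P1 plays (A: 0.5238, B: 0.4762), P2 plays (X: 0.25, Y: 0.75)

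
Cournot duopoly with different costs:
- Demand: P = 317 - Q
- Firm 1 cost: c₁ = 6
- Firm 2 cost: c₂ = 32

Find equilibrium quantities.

q₁* = 112.33, q₂* = 86.33

Work:
Reaction: q₁ = (317 - 6 - q₂)/2
Reaction: q₂ = (317 - 32 - q₁)/2
Solve simultaneously:
q₁* = (317 - 2×6 + 32)/3 = 112.33
q₂* = (317 - 2×32 + 6)/3 = 86.33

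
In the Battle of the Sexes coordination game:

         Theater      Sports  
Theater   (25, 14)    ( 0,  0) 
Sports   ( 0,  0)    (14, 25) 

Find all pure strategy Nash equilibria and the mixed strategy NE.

Pure NE: (Theater, Theater) and (Sports, Sports); Mixed NE: p = 0.641, q = 0.359

Work:
Check pure NE:
(Theater, Theater): (25, 14) - no unilateral deviation beneficial
(Sports, Sports): (14, 25) - no unilateral deviation beneficial
Mixed NE: P1 plays Theater with p = 0.641, P2 plays Theater with q = 0.359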